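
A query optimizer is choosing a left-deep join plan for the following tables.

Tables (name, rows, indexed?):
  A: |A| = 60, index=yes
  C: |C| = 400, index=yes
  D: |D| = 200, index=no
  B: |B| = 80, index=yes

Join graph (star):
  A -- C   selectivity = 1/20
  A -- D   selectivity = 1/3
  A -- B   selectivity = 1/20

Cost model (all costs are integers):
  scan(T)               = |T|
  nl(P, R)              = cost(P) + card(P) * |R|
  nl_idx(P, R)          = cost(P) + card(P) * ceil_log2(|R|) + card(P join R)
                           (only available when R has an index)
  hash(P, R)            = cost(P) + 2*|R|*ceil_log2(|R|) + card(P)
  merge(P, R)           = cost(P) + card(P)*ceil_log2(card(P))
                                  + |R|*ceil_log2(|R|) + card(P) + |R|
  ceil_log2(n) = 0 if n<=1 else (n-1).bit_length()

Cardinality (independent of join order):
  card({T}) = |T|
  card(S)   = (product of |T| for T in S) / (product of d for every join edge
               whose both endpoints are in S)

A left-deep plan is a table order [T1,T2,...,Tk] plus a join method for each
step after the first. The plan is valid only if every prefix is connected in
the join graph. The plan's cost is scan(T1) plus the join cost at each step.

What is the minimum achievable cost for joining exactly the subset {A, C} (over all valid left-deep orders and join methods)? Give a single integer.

Selinger DP over subsets of {A,C}:
  {A}: scan cost=60, card=60
  {C}: scan cost=400, card=400
  {AC}: card=1200; try (A,hash)→1520, (C,nl_idx)→1800, (A,nl_idx)→4000, (C,merge)→4480, (A,merge)→4820, (C,hash)→7320 …(+2); best=1520 via (A,hash)

1520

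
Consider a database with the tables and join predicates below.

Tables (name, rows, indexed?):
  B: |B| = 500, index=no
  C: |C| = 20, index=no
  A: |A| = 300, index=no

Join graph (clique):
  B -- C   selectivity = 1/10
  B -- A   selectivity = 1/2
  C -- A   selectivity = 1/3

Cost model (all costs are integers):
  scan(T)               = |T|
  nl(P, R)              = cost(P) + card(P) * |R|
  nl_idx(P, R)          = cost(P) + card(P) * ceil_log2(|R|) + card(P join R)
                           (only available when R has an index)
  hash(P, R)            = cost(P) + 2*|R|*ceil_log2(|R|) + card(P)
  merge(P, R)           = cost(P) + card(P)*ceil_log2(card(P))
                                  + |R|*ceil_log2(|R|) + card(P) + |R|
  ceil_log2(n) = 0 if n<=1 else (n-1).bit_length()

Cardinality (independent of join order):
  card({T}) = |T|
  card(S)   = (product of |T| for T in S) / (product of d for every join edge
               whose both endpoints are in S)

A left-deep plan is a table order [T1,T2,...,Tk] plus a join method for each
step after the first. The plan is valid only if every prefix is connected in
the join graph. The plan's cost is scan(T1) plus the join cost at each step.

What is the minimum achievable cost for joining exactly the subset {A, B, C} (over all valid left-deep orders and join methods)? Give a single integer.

Selinger DP over subsets of {A,B,C}:
  {B}: scan cost=500, card=500
  {C}: scan cost=20, card=20
  {A}: scan cost=300, card=300
  {BC}: card=1000; try (C,hash)→1200, (B,merge)→5140, (C,merge)→5620, (B,hash)→9040, (B,nl)→10020, (C,nl)→10500; best=1200 via (C,hash)
  {AB}: card=75000; try (A,hash)→6400, (B,merge)→8300, (A,merge)→8500, (B,hash)→9600, (B,nl)→150300, (A,nl)→150500; best=6400 via (A,hash)
  {AC}: card=2000; try (C,hash)→800, (A,merge)→3140, (C,merge)→3420, (A,hash)→5440, (A,nl)→6020, (C,nl)→6300; best=800 via (C,hash)
  {ABC}: card=50000; try (A,hash)→7600, (B,hash)→11800, (A,merge)→15200, (B,merge)→29800, (C,hash)→81600, (A,nl)→301200 …(+3); best=7600 via (A,hash)

7600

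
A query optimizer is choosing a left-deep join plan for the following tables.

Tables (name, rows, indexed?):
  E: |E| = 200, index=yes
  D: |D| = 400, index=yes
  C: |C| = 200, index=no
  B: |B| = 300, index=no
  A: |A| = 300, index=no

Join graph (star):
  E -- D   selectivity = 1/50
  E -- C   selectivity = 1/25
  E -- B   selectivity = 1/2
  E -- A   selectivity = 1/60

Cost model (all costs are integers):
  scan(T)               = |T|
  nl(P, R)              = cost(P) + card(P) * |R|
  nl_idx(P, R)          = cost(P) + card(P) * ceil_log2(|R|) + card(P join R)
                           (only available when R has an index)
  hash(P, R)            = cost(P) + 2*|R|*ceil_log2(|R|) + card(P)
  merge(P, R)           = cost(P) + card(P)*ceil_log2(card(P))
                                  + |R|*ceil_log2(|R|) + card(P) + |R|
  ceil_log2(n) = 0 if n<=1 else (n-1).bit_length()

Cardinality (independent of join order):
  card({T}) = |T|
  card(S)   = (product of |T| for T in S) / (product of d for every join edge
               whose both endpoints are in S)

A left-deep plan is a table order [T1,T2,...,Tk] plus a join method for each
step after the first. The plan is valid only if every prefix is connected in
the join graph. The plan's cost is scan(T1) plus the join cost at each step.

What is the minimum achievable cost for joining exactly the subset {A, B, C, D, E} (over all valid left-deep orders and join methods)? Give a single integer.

Selinger DP over subsets of {A,B,C,D,E}:
  {E}: scan cost=200, card=200
  {D}: scan cost=400, card=400
  {C}: scan cost=200, card=200
  {B}: scan cost=300, card=300
  {A}: scan cost=300, card=300
  {DE}: card=1600; try (D,nl_idx)→3600, (E,hash)→4000, (E,nl_idx)→5200, (D,merge)→6000, (E,merge)→6200, (D,hash)→7600 …(+2); best=3600 via (D,nl_idx)
  {CE}: card=1600; try (E,nl_idx)→3400, (E,hash)→3600, (C,hash)→3600, (E,merge)→3800, (C,merge)→3800, (E,nl)→40200 …(+1); best=3400 via (E,nl_idx)
  {BE}: card=30000; try (E,hash)→3800, (B,merge)→5000, (E,merge)→5100, (B,hash)→5800, (E,nl_idx)→32700, (B,nl)→60200 …(+1); best=3800 via (E,hash)
  {AE}: card=1000; try (E,nl_idx)→3700, (E,hash)→3800, (A,merge)→5000, (E,merge)→5100, (A,hash)→5800, (A,nl)→60200 …(+1); best=3700 via (E,nl_idx)
  {CDE}: card=12800; try (C,hash)→8400, (D,hash)→12200, (C,merge)→24600, (D,merge)→26600, (D,nl_idx)→30600, (C,nl)→323600 …(+1); best=8400 via (C,hash)
  {BDE}: card=240000; try (B,hash)→10600, (B,merge)→25800, (D,hash)→41000, (B,nl)→483600, (D,merge)→487800, (D,nl_idx)→513800 …(+1); best=10600 via (B,hash)
  {ADE}: card=8000; try (A,hash)→10600, (D,hash)→11900, (D,merge)→18700, (D,nl_idx)→20700, (A,merge)→25800, (D,nl)→403700 …(+1); best=10600 via (A,hash)
  {BCE}: card=240000; try (B,hash)→10400, (B,merge)→25600, (C,hash)→37000, (B,nl)→483400, (C,merge)→485600, (C,nl)→6003800; best=10400 via (B,hash)
  {ACE}: card=8000; try (C,hash)→7900, (A,hash)→10400, (C,merge)→16500, (A,merge)→25600, (C,nl)→203700, (A,nl)→483400; best=7900 via (C,hash)
  {ABE}: card=150000; try (B,hash)→10100, (B,merge)→17700, (A,hash)→39200, (B,nl)→303700, (A,merge)→486800, (A,nl)→9003800; best=10100 via (B,hash)
  {BCDE}: card=1920000; try (B,hash)→26600, (B,merge)→203400, (C,hash)→253800, (D,hash)→257600, (B,nl)→3848400, (D,nl_idx)→4090400 …(+4); best=26600 via (B,hash)
  {ACDE}: card=64000; try (C,hash)→21800, (D,hash)→23100, (A,hash)→26600, (D,merge)→123900, (C,merge)→124400, (D,nl_idx)→143900 …(+4); best=21800 via (C,hash)
  {ABDE}: card=1200000; try (B,hash)→24000, (B,merge)→125600, (D,hash)→167300, (A,hash)→256000, (B,nl)→2410600, (D,nl_idx)→2560100 …(+4); best=24000 via (B,hash)
  {ABCE}: card=1200000; try (B,hash)→21300, (B,merge)→122900, (C,hash)→163300, (A,hash)→255800, (B,nl)→2407900, (C,merge)→2861900 …(+3); best=21300 via (B,hash)
  {ABCDE}: card=9600000; try (B,hash)→91200, (B,merge)→1112800, (C,hash)→1227200, (D,hash)→1228500, (A,hash)→1952000, (B,nl)→19221800 …(+7); best=91200 via (B,hash)

91200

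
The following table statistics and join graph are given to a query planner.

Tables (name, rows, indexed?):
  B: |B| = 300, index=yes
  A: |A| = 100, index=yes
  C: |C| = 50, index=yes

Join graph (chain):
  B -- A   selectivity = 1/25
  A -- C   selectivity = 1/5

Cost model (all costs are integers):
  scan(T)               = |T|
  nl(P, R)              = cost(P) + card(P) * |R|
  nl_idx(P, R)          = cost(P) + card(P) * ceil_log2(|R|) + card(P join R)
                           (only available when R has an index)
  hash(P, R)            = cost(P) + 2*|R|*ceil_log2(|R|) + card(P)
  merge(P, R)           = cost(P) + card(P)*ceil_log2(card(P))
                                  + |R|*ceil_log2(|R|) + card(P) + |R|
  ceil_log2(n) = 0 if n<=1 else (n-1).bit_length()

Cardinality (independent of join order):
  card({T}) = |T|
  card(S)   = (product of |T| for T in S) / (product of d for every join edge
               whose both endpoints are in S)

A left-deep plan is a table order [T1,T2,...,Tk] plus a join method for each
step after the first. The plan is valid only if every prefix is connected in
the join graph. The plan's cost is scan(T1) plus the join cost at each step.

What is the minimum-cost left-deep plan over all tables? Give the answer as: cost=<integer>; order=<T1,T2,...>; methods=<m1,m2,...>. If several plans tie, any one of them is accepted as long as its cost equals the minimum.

Selinger DP (subsets sized 1..n):
  {B}: scan cost=300, card=300
  {A}: scan cost=100, card=100
  {C}: scan cost=50, card=50
  {AB}: card=1200; try (A,hash)→2000, (B,nl_idx)→2200, (A,nl_idx)→3600, (B,merge)→3900, (A,merge)→4100, (B,hash)→5600 …(+2); best=2000 via (A,hash)
  {AC}: card=1000; try (C,hash)→800, (A,merge)→1200, (C,merge)→1250, (A,nl_idx)→1400, (A,hash)→1500, (C,nl_idx)→1700 …(+2); best=800 via (C,hash)
  {ABC}: card=12000; try (C,hash)→3800, (B,hash)→7200, (B,merge)→14800, (C,merge)→16750, (C,nl_idx)→21200, (B,nl_idx)→21800 …(+2); best=3800 via (C,hash)

cost=3800; order=B,A,C; methods=hash,hash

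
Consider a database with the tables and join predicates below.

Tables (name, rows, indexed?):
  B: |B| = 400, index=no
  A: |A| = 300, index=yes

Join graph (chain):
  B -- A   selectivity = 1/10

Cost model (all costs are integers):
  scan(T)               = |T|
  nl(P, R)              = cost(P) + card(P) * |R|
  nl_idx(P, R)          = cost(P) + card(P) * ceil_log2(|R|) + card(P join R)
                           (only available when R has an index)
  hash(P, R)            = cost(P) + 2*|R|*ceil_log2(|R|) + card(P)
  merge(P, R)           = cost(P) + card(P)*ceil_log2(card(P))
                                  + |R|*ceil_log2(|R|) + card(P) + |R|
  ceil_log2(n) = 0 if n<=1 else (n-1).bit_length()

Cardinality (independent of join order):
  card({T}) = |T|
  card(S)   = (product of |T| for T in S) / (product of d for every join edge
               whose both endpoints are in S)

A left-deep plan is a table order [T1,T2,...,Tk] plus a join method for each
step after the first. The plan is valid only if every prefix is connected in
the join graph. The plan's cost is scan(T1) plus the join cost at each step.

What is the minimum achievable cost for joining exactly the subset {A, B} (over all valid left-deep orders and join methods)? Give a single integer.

6200

Selinger DP over subsets of {A,B}:
  {B}: scan cost=400, card=400
  {A}: scan cost=300, card=300
  {AB}: card=12000; try (A,hash)→6200, (B,merge)→7300, (A,merge)→7400, (B,hash)→7800, (A,nl_idx)→16000, (B,nl)→120300 …(+1); best=6200 via (A,hash)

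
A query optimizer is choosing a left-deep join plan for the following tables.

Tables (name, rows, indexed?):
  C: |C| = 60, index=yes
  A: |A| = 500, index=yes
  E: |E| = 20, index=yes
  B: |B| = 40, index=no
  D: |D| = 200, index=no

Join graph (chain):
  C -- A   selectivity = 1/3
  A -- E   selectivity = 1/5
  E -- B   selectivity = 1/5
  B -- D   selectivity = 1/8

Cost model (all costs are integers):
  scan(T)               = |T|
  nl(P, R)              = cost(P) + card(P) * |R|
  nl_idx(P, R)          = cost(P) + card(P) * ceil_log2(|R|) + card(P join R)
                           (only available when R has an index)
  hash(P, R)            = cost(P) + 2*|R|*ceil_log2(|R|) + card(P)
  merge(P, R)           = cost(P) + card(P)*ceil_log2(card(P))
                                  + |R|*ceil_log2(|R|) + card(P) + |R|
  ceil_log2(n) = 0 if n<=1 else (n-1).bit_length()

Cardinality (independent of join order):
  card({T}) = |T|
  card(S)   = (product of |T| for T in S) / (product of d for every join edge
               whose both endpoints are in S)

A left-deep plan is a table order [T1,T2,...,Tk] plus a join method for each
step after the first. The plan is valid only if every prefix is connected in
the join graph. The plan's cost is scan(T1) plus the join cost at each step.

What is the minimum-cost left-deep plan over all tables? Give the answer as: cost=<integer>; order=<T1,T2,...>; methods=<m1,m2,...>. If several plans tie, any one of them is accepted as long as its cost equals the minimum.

Selinger DP (subsets sized 1..n):
  {C}: scan cost=60, card=60
  {A}: scan cost=500, card=500
  {E}: scan cost=20, card=20
  {B}: scan cost=40, card=40
  {D}: scan cost=200, card=200
  {AC}: card=10000; try (C,hash)→1720, (A,merge)→5480, (C,merge)→5920, (A,hash)→9120, (A,nl_idx)→10600, (C,nl_idx)→13500 …(+2); best=1720 via (C,hash)
  {AE}: card=2000; try (E,hash)→1200, (A,nl_idx)→2200, (E,nl_idx)→5000, (A,merge)→5140, (E,merge)→5620, (A,hash)→9040 …(+2); best=1200 via (E,hash)
  {BE}: card=160; try (E,hash)→280, (E,nl_idx)→400, (B,merge)→420, (E,merge)→440, (B,hash)→520, (B,nl)→820 …(+1); best=280 via (E,hash)
  {BD}: card=1000; try (B,hash)→880, (D,merge)→2120, (B,merge)→2280, (D,hash)→3280, (D,nl)→8040, (B,nl)→8200; best=880 via (B,hash)
  {ACE}: card=40000; try (C,hash)→3920, (E,hash)→11920, (C,merge)→25620, (C,nl_idx)→53200, (E,nl_idx)→91720, (C,nl)→121200 …(+2); best=3920 via (C,hash)
  {ABE}: card=16000; try (B,hash)→3680, (A,merge)→6720, (A,hash)→9440, (A,nl_idx)→17720, (B,merge)→25480, (A,nl)→80280 …(+1); best=3680 via (B,hash)
  {BDE}: card=4000; try (E,hash)→2080, (D,merge)→3520, (D,hash)→3640, (E,nl_idx)→9880, (E,merge)→12000, (E,nl)→20880 …(+1); best=2080 via (E,hash)
  {ABCE}: card=320000; try (C,hash)→20400, (B,hash)→44400, (C,merge)→244100, (C,nl_idx)→419680, (B,merge)→684200, (C,nl)→963680 …(+1); best=20400 via (C,hash)
  {ABDE}: card=400000; try (A,hash)→15080, (D,hash)→22880, (A,merge)→59080, (D,merge)→245480, (A,nl_idx)→438080, (A,nl)→2002080 …(+1); best=15080 via (A,hash)
  {ABCDE}: card=8000000; try (D,hash)→343600, (C,hash)→415800, (D,merge)→6422200, (C,merge)→8015500, (C,nl_idx)→10415080, (C,nl)→24015080 …(+1); best=343600 via (D,hash)

cost=343600; order=A,E,B,C,D; methods=hash,hash,hash,hash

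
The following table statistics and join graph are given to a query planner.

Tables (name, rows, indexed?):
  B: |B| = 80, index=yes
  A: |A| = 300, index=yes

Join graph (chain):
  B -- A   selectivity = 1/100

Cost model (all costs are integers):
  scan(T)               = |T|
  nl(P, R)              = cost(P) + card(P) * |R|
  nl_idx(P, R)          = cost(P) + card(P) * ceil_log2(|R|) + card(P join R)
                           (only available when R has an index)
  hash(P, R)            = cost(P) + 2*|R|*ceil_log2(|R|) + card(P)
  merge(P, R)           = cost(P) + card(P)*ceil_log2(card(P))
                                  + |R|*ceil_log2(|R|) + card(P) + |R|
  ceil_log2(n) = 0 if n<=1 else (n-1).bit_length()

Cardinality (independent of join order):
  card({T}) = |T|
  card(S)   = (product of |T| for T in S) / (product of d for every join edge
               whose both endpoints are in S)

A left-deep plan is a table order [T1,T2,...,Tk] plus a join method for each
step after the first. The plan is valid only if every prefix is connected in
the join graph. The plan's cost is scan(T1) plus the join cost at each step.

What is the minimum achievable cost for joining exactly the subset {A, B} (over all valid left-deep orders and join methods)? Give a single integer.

Selinger DP over subsets of {A,B}:
  {B}: scan cost=80, card=80
  {A}: scan cost=300, card=300
  {AB}: card=240; try (A,nl_idx)→1040, (B,hash)→1720, (B,nl_idx)→2640, (A,merge)→3720, (B,merge)→3940, (A,hash)→5560 …(+2); best=1040 via (A,nl_idx)

1040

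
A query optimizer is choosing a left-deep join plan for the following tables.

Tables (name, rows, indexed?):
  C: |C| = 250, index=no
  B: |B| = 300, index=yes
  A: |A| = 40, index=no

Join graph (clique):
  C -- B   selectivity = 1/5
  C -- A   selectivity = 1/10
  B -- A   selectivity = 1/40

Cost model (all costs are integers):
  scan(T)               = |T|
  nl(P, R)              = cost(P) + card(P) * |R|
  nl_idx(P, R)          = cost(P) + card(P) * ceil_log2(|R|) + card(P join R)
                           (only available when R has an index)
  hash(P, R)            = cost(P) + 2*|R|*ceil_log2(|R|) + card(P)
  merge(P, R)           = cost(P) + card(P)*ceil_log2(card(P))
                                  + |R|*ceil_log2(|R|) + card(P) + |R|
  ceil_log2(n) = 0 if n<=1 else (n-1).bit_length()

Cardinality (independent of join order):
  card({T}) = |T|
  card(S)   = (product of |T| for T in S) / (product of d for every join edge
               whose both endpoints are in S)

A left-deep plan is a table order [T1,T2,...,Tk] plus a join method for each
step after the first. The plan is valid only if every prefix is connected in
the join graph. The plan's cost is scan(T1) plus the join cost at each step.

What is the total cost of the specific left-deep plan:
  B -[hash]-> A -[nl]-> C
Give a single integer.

76080

step 1: scan B: cost=300, card=300
step 2: join A via hash
    card(P join A) = 300*40/(40) = 300
    cost = 300 + 2*40*6 + 300 = 1080
step 3: join C via nl
    card(P join C) = 300*250/(5*10) = 1500
    cost = 1080 + 300*250 = 76080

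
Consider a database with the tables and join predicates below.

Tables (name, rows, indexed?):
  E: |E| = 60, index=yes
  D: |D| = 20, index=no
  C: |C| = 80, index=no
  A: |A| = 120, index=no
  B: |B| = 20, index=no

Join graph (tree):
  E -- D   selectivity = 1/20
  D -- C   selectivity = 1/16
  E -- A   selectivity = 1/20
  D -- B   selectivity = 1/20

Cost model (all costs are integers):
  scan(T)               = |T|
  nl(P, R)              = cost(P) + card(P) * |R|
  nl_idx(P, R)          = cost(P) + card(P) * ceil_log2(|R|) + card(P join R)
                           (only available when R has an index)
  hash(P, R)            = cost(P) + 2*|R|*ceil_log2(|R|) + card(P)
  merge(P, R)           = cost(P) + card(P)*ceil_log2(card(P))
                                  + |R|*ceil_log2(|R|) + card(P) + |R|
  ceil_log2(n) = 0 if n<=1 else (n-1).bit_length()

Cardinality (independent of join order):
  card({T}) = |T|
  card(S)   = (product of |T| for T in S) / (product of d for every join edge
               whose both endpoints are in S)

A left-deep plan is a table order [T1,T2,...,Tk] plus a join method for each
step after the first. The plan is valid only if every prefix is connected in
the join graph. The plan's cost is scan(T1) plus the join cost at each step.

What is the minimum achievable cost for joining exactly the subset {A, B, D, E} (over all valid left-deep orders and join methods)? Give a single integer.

1800

Selinger DP over subsets of {A,B,D,E}:
  {E}: scan cost=60, card=60
  {D}: scan cost=20, card=20
  {A}: scan cost=120, card=120
  {B}: scan cost=20, card=20
  {DE}: card=60; try (E,nl_idx)→200, (D,hash)→320, (E,merge)→560, (D,merge)→600, (E,hash)→760, (E,nl)→1220 …(+1); best=200 via (E,nl_idx)
  {AE}: card=360; try (E,hash)→960, (E,nl_idx)→1200, (A,merge)→1440, (E,merge)→1500, (A,hash)→1800, (A,nl)→7260 …(+1); best=960 via (E,hash)
  {BD}: card=20; try (D,hash)→240, (B,hash)→240, (D,merge)→260, (B,merge)→260, (D,nl)→420, (B,nl)→420; best=240 via (D,hash)
  {ADE}: card=360; try (D,hash)→1520, (A,merge)→1580, (A,hash)→1940, (D,merge)→4680, (A,nl)→7400, (D,nl)→8160; best=1520 via (D,hash)
  {BDE}: card=60; try (E,nl_idx)→420, (B,hash)→460, (B,merge)→740, (E,merge)→780, (E,hash)→980, (B,nl)→1400 …(+1); best=420 via (E,nl_idx)
  {ABDE}: card=360; try (A,merge)→1800, (B,hash)→2080, (A,hash)→2160, (B,merge)→5240, (A,nl)→7620, (B,nl)→8720; best=1800 via (A,merge)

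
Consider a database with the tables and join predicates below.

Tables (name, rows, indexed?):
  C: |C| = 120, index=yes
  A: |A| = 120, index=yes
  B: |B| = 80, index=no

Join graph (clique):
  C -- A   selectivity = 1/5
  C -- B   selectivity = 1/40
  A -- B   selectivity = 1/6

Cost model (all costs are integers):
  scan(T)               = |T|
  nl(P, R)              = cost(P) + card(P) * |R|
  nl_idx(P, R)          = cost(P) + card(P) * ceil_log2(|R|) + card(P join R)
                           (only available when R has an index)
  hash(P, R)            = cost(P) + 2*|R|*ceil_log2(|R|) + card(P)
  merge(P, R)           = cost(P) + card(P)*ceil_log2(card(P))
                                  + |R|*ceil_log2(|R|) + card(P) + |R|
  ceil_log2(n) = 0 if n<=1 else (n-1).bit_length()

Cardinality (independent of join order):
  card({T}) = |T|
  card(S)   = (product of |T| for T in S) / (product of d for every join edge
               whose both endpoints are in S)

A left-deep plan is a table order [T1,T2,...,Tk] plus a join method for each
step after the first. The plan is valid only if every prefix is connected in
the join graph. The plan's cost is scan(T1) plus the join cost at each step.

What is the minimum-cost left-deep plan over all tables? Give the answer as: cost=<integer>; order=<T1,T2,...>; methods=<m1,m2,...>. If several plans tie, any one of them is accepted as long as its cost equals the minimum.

cost=2800; order=B,C,A; methods=nl_idx,hash

Selinger DP (subsets sized 1..n):
  {C}: scan cost=120, card=120
  {A}: scan cost=120, card=120
  {B}: scan cost=80, card=80
  {AC}: card=2880; try (C,hash)→1920, (A,hash)→1920, (C,merge)→2040, (A,merge)→2040, (C,nl_idx)→3840, (A,nl_idx)→3840 …(+2); best=1920 via (C,hash)
  {BC}: card=240; try (C,nl_idx)→880, (B,hash)→1360, (C,merge)→1680, (B,merge)→1720, (C,hash)→1840, (C,nl)→9680 …(+1); best=880 via (C,nl_idx)
  {AB}: card=1600; try (B,hash)→1360, (A,merge)→1680, (B,merge)→1720, (A,hash)→1840, (A,nl_idx)→2240, (A,nl)→9680 …(+1); best=1360 via (B,hash)
  {ABC}: card=960; try (A,hash)→2800, (A,nl_idx)→3520, (A,merge)→4000, (C,hash)→4640, (B,hash)→5920, (C,nl_idx)→13520 …(+5); best=2800 via (A,hash)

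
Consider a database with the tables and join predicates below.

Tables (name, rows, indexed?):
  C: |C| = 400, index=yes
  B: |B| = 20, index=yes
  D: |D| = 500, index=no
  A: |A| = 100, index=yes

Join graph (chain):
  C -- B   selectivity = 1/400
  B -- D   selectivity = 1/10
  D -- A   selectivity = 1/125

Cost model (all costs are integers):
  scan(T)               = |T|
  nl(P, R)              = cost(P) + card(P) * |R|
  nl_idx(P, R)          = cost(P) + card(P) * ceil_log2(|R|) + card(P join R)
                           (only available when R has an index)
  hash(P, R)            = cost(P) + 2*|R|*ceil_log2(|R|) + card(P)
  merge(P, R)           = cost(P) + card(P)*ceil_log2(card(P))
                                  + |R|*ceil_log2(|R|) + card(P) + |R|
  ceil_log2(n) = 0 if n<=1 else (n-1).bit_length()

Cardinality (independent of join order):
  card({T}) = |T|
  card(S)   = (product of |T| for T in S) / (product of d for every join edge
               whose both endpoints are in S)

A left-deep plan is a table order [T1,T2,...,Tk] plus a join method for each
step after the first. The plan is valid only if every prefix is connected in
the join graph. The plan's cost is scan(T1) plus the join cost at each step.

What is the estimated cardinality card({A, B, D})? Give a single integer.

Tables in S: A(100), B(20), D(500)
Edges inside S: B-D(d=10), D-A(d=125)
numerator = 100 * 20 * 500 = 1000000
denominator = 10 * 125 = 1250
card(S) = 1000000 / 1250 = 800

800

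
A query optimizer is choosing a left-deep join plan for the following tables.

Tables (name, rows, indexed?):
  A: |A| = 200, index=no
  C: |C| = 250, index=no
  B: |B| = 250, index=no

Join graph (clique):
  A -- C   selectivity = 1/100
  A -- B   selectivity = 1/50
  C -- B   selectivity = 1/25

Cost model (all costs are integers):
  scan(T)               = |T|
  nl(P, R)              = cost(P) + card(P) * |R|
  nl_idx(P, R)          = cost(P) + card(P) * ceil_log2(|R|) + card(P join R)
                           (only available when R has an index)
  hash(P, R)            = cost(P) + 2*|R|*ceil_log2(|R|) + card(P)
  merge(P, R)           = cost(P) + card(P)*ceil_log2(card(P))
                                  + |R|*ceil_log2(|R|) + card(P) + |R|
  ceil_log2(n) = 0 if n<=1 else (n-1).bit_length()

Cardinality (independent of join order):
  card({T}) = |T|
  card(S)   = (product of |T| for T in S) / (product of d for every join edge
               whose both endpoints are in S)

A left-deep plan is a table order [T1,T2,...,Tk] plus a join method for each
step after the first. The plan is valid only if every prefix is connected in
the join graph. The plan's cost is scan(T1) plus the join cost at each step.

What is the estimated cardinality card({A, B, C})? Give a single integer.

Tables in S: A(200), B(250), C(250)
Edges inside S: A-C(d=100), A-B(d=50), C-B(d=25)
numerator = 200 * 250 * 250 = 12500000
denominator = 100 * 50 * 25 = 125000
card(S) = 12500000 / 125000 = 100

100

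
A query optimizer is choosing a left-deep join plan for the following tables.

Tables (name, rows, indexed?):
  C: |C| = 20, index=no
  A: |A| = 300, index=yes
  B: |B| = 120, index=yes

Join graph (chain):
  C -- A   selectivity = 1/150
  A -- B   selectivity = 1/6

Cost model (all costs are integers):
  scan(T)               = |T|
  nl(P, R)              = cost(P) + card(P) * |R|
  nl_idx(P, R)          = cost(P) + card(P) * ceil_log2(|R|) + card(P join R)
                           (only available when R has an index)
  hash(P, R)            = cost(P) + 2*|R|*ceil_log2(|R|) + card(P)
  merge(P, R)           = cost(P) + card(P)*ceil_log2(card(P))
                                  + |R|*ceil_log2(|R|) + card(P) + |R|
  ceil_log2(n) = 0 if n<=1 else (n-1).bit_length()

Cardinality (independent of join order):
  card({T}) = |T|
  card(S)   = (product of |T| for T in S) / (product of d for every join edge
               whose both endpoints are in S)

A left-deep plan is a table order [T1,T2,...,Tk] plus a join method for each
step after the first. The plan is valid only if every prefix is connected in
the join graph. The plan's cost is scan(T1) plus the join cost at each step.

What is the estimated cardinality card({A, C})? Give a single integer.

Tables in S: A(300), C(20)
Edges inside S: C-A(d=150)
numerator = 300 * 20 = 6000
denominator = 150 = 150
card(S) = 6000 / 150 = 40

40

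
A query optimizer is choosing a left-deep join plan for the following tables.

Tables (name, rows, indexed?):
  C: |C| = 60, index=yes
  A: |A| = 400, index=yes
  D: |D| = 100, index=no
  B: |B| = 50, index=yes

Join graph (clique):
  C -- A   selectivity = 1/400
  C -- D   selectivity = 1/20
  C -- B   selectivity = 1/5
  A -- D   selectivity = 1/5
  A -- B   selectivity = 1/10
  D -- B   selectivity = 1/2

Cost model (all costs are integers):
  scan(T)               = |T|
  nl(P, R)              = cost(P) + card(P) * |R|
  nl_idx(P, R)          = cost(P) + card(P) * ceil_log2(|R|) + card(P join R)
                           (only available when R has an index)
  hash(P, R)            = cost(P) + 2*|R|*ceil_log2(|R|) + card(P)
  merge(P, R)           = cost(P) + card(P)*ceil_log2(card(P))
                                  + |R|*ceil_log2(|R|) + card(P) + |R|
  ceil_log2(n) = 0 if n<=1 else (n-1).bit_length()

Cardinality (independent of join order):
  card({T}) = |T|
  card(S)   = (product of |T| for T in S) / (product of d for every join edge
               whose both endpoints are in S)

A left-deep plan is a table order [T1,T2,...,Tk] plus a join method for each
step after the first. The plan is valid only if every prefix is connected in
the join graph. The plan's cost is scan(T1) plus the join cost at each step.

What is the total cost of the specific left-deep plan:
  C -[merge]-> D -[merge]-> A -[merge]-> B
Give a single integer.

9050

step 1: scan C: cost=60, card=60
step 2: join D via merge
    card(P join D) = 60*100/(20) = 300
    cost = 60 + 60*6 + 100*7 + 60 + 100 = 1280
step 3: join A via merge
    card(P join A) = 300*400/(400*5) = 60
    cost = 1280 + 300*9 + 400*9 + 300 + 400 = 8280
step 4: join B via merge
    card(P join B) = 60*50/(5*10*2) = 30
    cost = 8280 + 60*6 + 50*6 + 60 + 50 = 9050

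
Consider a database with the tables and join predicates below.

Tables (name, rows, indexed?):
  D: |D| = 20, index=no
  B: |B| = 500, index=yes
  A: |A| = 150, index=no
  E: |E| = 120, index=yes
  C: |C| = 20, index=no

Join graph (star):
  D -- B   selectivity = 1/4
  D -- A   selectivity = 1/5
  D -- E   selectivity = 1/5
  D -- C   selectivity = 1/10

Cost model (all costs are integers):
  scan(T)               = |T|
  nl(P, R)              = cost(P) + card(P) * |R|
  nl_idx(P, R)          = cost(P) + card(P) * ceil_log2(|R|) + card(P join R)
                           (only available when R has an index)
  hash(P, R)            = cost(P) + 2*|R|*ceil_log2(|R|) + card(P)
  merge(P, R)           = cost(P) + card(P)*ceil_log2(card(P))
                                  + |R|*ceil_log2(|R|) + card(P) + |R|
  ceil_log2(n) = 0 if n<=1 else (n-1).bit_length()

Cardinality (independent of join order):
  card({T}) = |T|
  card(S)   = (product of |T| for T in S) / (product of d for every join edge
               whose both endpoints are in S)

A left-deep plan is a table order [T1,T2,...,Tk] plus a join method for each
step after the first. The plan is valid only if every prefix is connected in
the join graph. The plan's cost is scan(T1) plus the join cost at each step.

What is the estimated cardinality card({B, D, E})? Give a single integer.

Tables in S: B(500), D(20), E(120)
Edges inside S: D-B(d=4), D-E(d=5)
numerator = 500 * 20 * 120 = 1200000
denominator = 4 * 5 = 20
card(S) = 1200000 / 20 = 60000

60000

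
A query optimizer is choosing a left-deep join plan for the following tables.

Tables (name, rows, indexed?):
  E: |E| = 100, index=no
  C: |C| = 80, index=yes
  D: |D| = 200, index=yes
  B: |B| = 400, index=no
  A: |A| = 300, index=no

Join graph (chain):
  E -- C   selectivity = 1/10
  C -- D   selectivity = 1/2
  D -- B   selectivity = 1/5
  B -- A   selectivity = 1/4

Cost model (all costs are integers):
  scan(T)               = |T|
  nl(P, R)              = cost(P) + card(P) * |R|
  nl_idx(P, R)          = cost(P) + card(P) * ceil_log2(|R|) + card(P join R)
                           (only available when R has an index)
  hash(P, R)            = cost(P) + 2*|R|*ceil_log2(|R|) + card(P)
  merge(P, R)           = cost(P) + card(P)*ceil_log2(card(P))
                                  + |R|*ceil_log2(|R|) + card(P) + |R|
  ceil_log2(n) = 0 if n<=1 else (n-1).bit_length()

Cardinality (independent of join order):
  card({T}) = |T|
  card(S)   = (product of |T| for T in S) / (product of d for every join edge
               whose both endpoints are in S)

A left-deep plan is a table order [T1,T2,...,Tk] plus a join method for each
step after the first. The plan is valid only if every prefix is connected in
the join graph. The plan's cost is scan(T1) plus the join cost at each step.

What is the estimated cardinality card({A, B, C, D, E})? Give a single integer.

Tables in S: A(300), B(400), C(80), D(200), E(100)
Edges inside S: E-C(d=10), C-D(d=2), D-B(d=5), B-A(d=4)
numerator = 300 * 400 * 80 * 200 * 100 = 192000000000
denominator = 10 * 2 * 5 * 4 = 400
card(S) = 192000000000 / 400 = 480000000

480000000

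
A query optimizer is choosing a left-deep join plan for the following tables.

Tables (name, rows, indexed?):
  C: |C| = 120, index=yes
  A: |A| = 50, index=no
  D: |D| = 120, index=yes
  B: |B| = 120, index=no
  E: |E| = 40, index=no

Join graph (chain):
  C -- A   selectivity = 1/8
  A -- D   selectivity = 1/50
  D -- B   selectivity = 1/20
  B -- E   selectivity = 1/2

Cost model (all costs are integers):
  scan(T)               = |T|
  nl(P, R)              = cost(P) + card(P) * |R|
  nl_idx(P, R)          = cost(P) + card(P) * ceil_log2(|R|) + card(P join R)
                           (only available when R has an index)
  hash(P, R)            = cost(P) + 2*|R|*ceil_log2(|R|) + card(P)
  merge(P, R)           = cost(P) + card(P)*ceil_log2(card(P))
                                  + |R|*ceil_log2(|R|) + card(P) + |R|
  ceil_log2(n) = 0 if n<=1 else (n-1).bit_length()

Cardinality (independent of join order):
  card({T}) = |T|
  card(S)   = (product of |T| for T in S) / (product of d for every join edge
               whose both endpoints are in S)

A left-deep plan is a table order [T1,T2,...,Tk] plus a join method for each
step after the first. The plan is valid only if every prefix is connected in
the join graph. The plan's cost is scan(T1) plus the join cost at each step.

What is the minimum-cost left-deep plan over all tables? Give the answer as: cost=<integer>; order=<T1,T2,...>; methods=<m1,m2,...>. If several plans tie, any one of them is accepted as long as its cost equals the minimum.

cost=16000; order=A,D,B,C,E; methods=nl_idx,hash,hash,hash

Selinger DP (subsets sized 1..n):
  {C}: scan cost=120, card=120
  {A}: scan cost=50, card=50
  {D}: scan cost=120, card=120
  {B}: scan cost=120, card=120
  {E}: scan cost=40, card=40
  {AC}: card=750; try (A,hash)→840, (C,nl_idx)→1150, (C,merge)→1360, (A,merge)→1430, (C,hash)→1780, (C,nl)→6050 …(+1); best=840 via (A,hash)
  {AD}: card=120; try (D,nl_idx)→520, (A,hash)→840, (D,merge)→1360, (A,merge)→1430, (D,hash)→1780, (D,nl)→6050 …(+1); best=520 via (D,nl_idx)
  {BD}: card=720; try (D,nl_idx)→1680, (D,hash)→1920, (B,hash)→1920, (D,merge)→2040, (B,merge)→2040, (D,nl)→14520 …(+1); best=1680 via (D,nl_idx)
  {BE}: card=2400; try (E,hash)→720, (B,merge)→1280, (E,merge)→1360, (B,hash)→1760, (B,nl)→4840, (E,nl)→4920; best=720 via (E,hash)
  {ACD}: card=1800; try (C,hash)→2320, (C,merge)→2440, (C,nl_idx)→3160, (D,hash)→3270, (D,nl_idx)→7890, (D,merge)→10050 …(+2); best=2320 via (C,hash)
  {ABD}: card=720; try (B,hash)→2320, (B,merge)→2440, (A,hash)→3000, (A,merge)→9950, (B,nl)→14920, (A,nl)→37680; best=2320 via (B,hash)
  {BDE}: card=14400; try (E,hash)→2880, (D,hash)→4800, (E,merge)→9880, (E,nl)→30480, (D,nl_idx)→31920, (D,merge)→32880 …(+1); best=2880 via (E,hash)
  {ABCD}: card=10800; try (C,hash)→4720, (B,hash)→5800, (C,merge)→11200, (C,nl_idx)→18160, (B,merge)→24880, (C,nl)→88720 …(+1); best=4720 via (C,hash)
  {ABDE}: card=14400; try (E,hash)→3520, (E,merge)→10520, (A,hash)→17880, (E,nl)→31120, (A,merge)→219230, (A,nl)→722880; best=3520 via (E,hash)
  {ABCDE}: card=216000; try (E,hash)→16000, (C,hash)→19600, (E,merge)→167000, (C,merge)→220480, (C,nl_idx)→320320, (E,nl)→436720 …(+1); best=16000 via (E,hash)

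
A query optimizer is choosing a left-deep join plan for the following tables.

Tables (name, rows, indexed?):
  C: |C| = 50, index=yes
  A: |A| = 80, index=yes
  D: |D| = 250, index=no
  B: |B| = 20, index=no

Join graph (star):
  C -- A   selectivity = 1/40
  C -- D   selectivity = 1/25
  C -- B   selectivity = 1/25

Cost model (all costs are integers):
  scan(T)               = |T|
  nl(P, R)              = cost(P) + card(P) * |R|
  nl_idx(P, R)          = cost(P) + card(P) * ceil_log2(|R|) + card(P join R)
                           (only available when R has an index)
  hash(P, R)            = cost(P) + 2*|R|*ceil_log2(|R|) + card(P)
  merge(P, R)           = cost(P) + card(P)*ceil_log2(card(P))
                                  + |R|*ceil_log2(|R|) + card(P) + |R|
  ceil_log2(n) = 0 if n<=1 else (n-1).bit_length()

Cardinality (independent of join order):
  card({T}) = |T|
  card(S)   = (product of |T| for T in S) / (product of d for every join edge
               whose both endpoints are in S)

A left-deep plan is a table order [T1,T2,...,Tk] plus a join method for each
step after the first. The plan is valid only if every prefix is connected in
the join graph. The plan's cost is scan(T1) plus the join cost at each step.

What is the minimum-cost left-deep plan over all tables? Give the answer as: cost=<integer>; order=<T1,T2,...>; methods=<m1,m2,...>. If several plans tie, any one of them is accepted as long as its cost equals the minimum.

cost=3320; order=D,C,B,A; methods=hash,hash,hash

Selinger DP (subsets sized 1..n):
  {C}: scan cost=50, card=50
  {A}: scan cost=80, card=80
  {D}: scan cost=250, card=250
  {B}: scan cost=20, card=20
  {AC}: card=100; try (A,nl_idx)→500, (C,nl_idx)→660, (C,hash)→760, (A,merge)→1040, (C,merge)→1070, (A,hash)→1220 …(+2); best=500 via (A,nl_idx)
  {CD}: card=500; try (C,hash)→1100, (C,nl_idx)→2250, (D,merge)→2650, (C,merge)→2850, (D,hash)→4100, (D,nl)→12550 …(+1); best=1100 via (C,hash)
  {BC}: card=40; try (C,nl_idx)→180, (B,hash)→300, (C,merge)→490, (B,merge)→520, (C,hash)→640, (C,nl)→1020 …(+1); best=180 via (C,nl_idx)
  {ACD}: card=1000; try (A,hash)→2720, (D,merge)→3550, (D,hash)→4600, (A,nl_idx)→5600, (A,merge)→6740, (D,nl)→25500 …(+1); best=2720 via (A,hash)
  {ABC}: card=80; try (A,nl_idx)→540, (B,hash)→800, (A,merge)→1100, (A,hash)→1340, (B,merge)→1420, (B,nl)→2500 …(+1); best=540 via (A,nl_idx)
  {BCD}: card=400; try (B,hash)→1800, (D,merge)→2710, (D,hash)→4220, (B,merge)→6220, (D,nl)→10180, (B,nl)→11100; best=1800 via (B,hash)
  {ABCD}: card=800; try (A,hash)→3320, (D,merge)→3430, (B,hash)→3920, (D,hash)→4620, (A,nl_idx)→5400, (A,merge)→6440 …(+4); best=3320 via (A,hash)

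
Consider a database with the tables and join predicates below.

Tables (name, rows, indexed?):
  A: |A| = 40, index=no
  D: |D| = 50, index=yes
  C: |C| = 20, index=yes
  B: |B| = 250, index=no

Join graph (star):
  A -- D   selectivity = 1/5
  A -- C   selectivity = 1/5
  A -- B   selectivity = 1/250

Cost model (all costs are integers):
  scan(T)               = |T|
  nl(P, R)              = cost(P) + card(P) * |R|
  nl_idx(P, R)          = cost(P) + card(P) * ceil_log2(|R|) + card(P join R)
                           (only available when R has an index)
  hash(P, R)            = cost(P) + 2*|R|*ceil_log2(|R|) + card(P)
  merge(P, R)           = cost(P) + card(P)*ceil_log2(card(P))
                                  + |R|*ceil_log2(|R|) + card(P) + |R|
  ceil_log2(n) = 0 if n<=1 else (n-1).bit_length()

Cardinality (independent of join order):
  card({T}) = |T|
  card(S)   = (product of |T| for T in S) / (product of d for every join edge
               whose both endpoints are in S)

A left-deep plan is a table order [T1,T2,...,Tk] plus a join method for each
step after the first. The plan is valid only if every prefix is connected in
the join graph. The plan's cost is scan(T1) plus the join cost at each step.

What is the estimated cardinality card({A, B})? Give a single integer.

Tables in S: A(40), B(250)
Edges inside S: A-B(d=250)
numerator = 40 * 250 = 10000
denominator = 250 = 250
card(S) = 10000 / 250 = 40

40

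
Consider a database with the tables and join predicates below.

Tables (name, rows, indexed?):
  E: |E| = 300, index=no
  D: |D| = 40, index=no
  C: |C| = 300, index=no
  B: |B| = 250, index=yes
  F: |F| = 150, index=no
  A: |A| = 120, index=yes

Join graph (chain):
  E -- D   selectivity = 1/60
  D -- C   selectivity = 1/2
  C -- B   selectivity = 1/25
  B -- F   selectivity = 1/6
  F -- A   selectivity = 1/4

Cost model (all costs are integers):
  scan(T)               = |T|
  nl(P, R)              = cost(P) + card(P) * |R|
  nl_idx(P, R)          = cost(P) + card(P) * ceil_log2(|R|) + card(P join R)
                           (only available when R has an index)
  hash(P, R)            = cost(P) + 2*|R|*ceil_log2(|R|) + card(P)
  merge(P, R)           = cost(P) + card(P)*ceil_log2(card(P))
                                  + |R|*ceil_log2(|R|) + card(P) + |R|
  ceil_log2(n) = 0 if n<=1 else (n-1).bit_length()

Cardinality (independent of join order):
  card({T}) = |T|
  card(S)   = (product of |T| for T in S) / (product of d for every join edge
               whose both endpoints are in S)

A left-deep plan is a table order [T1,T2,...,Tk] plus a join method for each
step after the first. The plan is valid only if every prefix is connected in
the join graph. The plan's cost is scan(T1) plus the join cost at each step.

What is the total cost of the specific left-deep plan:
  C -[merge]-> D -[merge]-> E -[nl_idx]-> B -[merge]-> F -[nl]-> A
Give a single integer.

step 1: scan C: cost=300, card=300
step 2: join D via merge
    card(P join D) = 300*40/(2) = 6000
    cost = 300 + 300*9 + 40*6 + 300 + 40 = 3580
step 3: join E via merge
    card(P join E) = 6000*300/(60) = 30000
    cost = 3580 + 6000*13 + 300*9 + 6000 + 300 = 90580
step 4: join B via nl_idx
    card(P join B) = 30000*250/(25) = 300000
    cost = 90580 + 30000*8 + 300000 = 630580
step 5: join F via merge
    card(P join F) = 300000*150/(6) = 7500000
    cost = 630580 + 300000*19 + 150*8 + 300000 + 150 = 6631930
step 6: join A via nl
    card(P join A) = 7500000*120/(4) = 225000000
    cost = 6631930 + 7500000*120 = 906631930

906631930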